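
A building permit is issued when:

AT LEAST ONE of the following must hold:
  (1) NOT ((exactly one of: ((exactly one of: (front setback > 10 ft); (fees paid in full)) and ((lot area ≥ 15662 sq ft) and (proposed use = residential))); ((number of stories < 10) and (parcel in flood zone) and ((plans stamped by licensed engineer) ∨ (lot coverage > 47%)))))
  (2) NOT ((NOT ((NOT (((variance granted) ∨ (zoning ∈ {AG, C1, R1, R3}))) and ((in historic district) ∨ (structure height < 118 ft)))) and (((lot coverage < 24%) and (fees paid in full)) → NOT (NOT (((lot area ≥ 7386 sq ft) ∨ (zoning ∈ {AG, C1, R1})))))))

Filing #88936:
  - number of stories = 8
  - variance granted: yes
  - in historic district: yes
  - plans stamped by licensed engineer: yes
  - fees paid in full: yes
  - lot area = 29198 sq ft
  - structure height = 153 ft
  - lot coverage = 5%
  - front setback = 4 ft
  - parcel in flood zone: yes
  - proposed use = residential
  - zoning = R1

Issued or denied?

Atomic conditions:
  front setback > 10 ft: 4 > 10 is false
  fees paid in full: yes → true
  lot area ≥ 15662 sq ft: 29198 ≥ 15662 is true
  proposed use = residential: residential == residential is true
  number of stories < 10: 8 < 10 is true
  parcel in flood zone: yes → true
  plans stamped by licensed engineer: yes → true
  lot coverage > 47%: 5 > 47 is false
  variance granted: yes → true
  zoning ∈ {AG, C1, R1, R3}: R1 is in the set → true
  in historic district: yes → true
  structure height < 118 ft: 153 < 118 is false
  lot coverage < 24%: 5 < 24 is true
  lot area ≥ 7386 sq ft: 29198 ≥ 7386 is true
  zoning ∈ {AG, C1, R1}: R1 is in the set → true
Combine:
[1.1.1.1] exactly-one(false, true) = true
[1.1.1.2] true AND true = true
[1.1.1] true AND true = true
[1.1.2.3] true OR false = true
[1.1.2] true AND true AND true = true
[1.1] exactly-one(true, true) = false
[1] NOT false = true
[2.1.1.1.1.1] true OR true = true
[2.1.1.1.1] NOT true = false
[2.1.1.1.2] true OR false = true
[2.1.1.1] false AND true = false
[2.1.1] NOT false = true
[2.1.2.1] true AND true = true
[2.1.2.2.1.1] true OR true = true
[2.1.2.2.1] NOT true = false
[2.1.2.2] NOT false = true
[2.1.2] true → true = true
[2.1] true AND true = true
[2] NOT true = false
[root] true OR false = true
Overall: true → issued

Issued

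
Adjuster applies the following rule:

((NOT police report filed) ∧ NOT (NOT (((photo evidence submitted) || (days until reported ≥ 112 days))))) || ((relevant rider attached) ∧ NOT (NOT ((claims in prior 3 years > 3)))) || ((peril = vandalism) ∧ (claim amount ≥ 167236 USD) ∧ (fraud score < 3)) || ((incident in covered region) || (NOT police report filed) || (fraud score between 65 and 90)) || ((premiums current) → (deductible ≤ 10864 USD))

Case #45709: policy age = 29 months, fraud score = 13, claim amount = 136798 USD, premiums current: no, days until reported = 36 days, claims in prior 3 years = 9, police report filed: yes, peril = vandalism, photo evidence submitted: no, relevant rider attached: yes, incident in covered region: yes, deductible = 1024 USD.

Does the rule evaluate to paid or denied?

Paid

Atomic conditions:
  NOT police report filed: yes → false
  photo evidence submitted: no → false
  days until reported ≥ 112 days: 36 ≥ 112 is false
  relevant rider attached: yes → true
  claims in prior 3 years > 3: 9 > 3 is true
  peril = vandalism: vandalism == vandalism is true
  claim amount ≥ 167236 USD: 136798 ≥ 167236 is false
  fraud score < 3: 13 < 3 is false
  incident in covered region: yes → true
  fraud score between 65 and 90: 13 in [65, 90] is false
  premiums current: no → false
  deductible ≤ 10864 USD: 1024 ≤ 10864 is true
Combine:
[1.2.1.1] false OR false = false
[1.2.1] NOT false = true
[1.2] NOT true = false
[1] false AND false = false
[2.2.1] NOT true = false
[2.2] NOT false = true
[2] true AND true = true
[3] true AND false AND false = false
[4] true OR false OR false = true
[5] false → true (antecedent false ⇒ implication holds) = true
[root] false OR true OR false OR true OR true = true
Overall: true → paid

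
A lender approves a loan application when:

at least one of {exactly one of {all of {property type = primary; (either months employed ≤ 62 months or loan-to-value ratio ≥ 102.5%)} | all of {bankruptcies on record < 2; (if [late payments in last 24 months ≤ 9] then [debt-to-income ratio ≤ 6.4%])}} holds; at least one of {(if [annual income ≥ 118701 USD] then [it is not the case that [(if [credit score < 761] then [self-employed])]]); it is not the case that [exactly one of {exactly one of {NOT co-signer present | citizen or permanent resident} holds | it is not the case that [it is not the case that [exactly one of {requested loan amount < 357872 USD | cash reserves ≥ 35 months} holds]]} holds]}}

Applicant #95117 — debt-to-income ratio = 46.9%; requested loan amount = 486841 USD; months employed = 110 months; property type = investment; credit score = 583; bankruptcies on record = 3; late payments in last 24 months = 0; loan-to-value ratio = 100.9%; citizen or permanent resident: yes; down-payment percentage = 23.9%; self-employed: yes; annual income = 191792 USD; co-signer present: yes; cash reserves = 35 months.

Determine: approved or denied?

Approved

Atomic conditions:
  property type = primary: investment == primary is false
  months employed ≤ 62 months: 110 ≤ 62 is false
  loan-to-value ratio ≥ 102.5%: 100.9 ≥ 102.5 is false
  bankruptcies on record < 2: 3 < 2 is false
  late payments in last 24 months ≤ 9: 0 ≤ 9 is true
  debt-to-income ratio ≤ 6.4%: 46.9 ≤ 6.4 is false
  annual income ≥ 118701 USD: 191792 ≥ 118701 is true
  credit score < 761: 583 < 761 is true
  self-employed: yes → true
  NOT co-signer present: yes → false
  citizen or permanent resident: yes → true
  requested loan amount < 357872 USD: 486841 < 357872 is false
  cash reserves ≥ 35 months: 35 ≥ 35 is true
Combine:
[1.1.2] false OR false = false
[1.1] false AND false = false
[1.2.2] true → false = false
[1.2] false AND false = false
[1] exactly-one(false, false) = false
[2.1.2.1] true → true = true
[2.1.2] NOT true = false
[2.1] true → false = false
[2.2.1.1] exactly-one(false, true) = true
[2.2.1.2.1.1] exactly-one(false, true) = true
[2.2.1.2.1] NOT true = false
[2.2.1.2] NOT false = true
[2.2.1] exactly-one(true, true) = false
[2.2] NOT false = true
[2] false OR true = true
[root] false OR true = true
Overall: true → approved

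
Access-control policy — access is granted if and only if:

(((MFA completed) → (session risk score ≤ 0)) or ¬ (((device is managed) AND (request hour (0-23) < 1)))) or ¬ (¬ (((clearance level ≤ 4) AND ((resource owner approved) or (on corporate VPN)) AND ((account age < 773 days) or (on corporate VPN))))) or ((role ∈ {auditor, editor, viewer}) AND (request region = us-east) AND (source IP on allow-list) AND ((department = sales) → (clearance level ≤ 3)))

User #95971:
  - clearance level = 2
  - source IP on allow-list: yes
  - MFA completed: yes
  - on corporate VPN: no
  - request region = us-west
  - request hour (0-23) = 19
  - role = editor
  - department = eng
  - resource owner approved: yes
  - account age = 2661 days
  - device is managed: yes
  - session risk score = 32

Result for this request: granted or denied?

Atomic conditions:
  MFA completed: yes → true
  session risk score ≤ 0: 32 ≤ 0 is false
  device is managed: yes → true
  request hour (0-23) < 1: 19 < 1 is false
  clearance level ≤ 4: 2 ≤ 4 is true
  resource owner approved: yes → true
  on corporate VPN: no → false
  account age < 773 days: 2661 < 773 is false
  role ∈ {auditor, editor, viewer}: editor is in the set → true
  request region = us-east: us-west == us-east is false
  source IP on allow-list: yes → true
  department = sales: eng == sales is false
  clearance level ≤ 3: 2 ≤ 3 is true
Combine:
[1.1] true → false = false
[1.2.1] true AND false = false
[1.2] NOT false = true
[1] false OR true = true
[2.1.1.2] true OR false = true
[2.1.1.3] false OR false = false
[2.1.1] true AND true AND false = false
[2.1] NOT false = true
[2] NOT true = false
[3.4] false → true (antecedent false ⇒ implication holds) = true
[3] true AND false AND true AND true = false
[root] true OR false OR false = true
Overall: true → granted

Granted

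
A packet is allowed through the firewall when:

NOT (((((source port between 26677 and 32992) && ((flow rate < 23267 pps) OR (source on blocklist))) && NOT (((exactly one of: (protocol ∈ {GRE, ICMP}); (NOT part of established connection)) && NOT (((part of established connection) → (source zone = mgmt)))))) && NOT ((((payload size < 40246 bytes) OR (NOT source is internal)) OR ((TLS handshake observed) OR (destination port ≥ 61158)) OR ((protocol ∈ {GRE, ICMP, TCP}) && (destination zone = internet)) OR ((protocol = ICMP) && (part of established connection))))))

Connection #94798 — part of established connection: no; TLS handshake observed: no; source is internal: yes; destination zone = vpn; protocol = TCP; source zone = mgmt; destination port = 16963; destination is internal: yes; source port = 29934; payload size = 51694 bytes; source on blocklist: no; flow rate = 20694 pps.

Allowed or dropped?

Atomic conditions:
  source port between 26677 and 32992: 29934 in [26677, 32992] is true
  flow rate < 23267 pps: 20694 < 23267 is true
  source on blocklist: no → false
  protocol ∈ {GRE, ICMP}: TCP is not in the set → false
  NOT part of established connection: no → true
  part of established connection: no → false
  source zone = mgmt: mgmt == mgmt is true
  payload size < 40246 bytes: 51694 < 40246 is false
  NOT source is internal: yes → false
  TLS handshake observed: no → false
  destination port ≥ 61158: 16963 ≥ 61158 is false
  protocol ∈ {GRE, ICMP, TCP}: TCP is in the set → true
  destination zone = internet: vpn == internet is false
  protocol = ICMP: TCP == ICMP is false
Combine:
[1.1.1.2] true OR false = true
[1.1.1] true AND true = true
[1.1.2.1.1] exactly-one(false, true) = true
[1.1.2.1.2.1] false → true (antecedent false ⇒ implication holds) = true
[1.1.2.1.2] NOT true = false
[1.1.2.1] true AND false = false
[1.1.2] NOT false = true
[1.1] true AND true = true
[1.2.1.1] false OR false = false
[1.2.1.2] false OR false = false
[1.2.1.3] true AND false = false
[1.2.1.4] false AND false = false
[1.2.1] false OR false OR false OR false = false
[1.2] NOT false = true
[1] true AND true = true
[root] NOT true = false
Overall: false → dropped

Dropped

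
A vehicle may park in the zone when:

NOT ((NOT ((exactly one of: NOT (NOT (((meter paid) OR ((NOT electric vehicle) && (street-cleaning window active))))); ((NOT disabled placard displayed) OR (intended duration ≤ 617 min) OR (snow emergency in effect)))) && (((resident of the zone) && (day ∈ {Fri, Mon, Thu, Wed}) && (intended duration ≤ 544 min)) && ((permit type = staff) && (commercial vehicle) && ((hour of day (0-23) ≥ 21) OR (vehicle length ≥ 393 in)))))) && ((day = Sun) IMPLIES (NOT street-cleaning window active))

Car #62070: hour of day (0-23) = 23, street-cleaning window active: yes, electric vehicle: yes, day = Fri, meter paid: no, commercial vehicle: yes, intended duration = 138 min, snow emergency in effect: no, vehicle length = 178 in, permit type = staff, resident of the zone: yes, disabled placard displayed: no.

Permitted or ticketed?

Permitted

Atomic conditions:
  meter paid: no → false
  NOT electric vehicle: yes → false
  street-cleaning window active: yes → true
  NOT disabled placard displayed: no → true
  intended duration ≤ 617 min: 138 ≤ 617 is true
  snow emergency in effect: no → false
  resident of the zone: yes → true
  day ∈ {Fri, Mon, Thu, Wed}: Fri is in the set → true
  intended duration ≤ 544 min: 138 ≤ 544 is true
  permit type = staff: staff == staff is true
  commercial vehicle: yes → true
  hour of day (0-23) ≥ 21: 23 ≥ 21 is true
  vehicle length ≥ 393 in: 178 ≥ 393 is false
  day = Sun: Fri == Sun is false
  NOT street-cleaning window active: yes → false
Combine:
[1.1.1.1.1.1.1.2] false AND true = false
[1.1.1.1.1.1.1] false OR false = false
[1.1.1.1.1.1] NOT false = true
[1.1.1.1.1] NOT true = false
[1.1.1.1.2] true OR true OR false = true
[1.1.1.1] exactly-one(false, true) = true
[1.1.1] NOT true = false
[1.1.2.1] true AND true AND true = true
[1.1.2.2.3] true OR false = true
[1.1.2.2] true AND true AND true = true
[1.1.2] true AND true = true
[1.1] false AND true = false
[1] NOT false = true
[2] false → false (antecedent false ⇒ implication holds) = true
[root] true AND true = true
Overall: true → permitted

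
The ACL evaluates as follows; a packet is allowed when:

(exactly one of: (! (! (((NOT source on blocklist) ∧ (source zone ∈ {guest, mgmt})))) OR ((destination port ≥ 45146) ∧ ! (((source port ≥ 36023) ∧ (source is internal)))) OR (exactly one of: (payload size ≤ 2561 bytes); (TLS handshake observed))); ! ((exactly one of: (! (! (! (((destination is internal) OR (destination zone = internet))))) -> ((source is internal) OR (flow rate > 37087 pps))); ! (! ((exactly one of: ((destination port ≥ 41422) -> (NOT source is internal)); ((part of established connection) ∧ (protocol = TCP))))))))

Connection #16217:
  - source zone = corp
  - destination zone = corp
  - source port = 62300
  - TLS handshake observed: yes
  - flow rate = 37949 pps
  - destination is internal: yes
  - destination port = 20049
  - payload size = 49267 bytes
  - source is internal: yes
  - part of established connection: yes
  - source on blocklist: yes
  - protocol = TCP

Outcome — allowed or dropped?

Allowed

Atomic conditions:
  NOT source on blocklist: yes → false
  source zone ∈ {guest, mgmt}: corp is not in the set → false
  destination port ≥ 45146: 20049 ≥ 45146 is false
  source port ≥ 36023: 62300 ≥ 36023 is true
  source is internal: yes → true
  payload size ≤ 2561 bytes: 49267 ≤ 2561 is false
  TLS handshake observed: yes → true
  destination is internal: yes → true
  destination zone = internet: corp == internet is false
  flow rate > 37087 pps: 37949 > 37087 is true
  destination port ≥ 41422: 20049 ≥ 41422 is false
  NOT source is internal: yes → false
  part of established connection: yes → true
  protocol = TCP: TCP == TCP is true
Combine:
[1.1.1.1] false AND false = false
[1.1.1] NOT false = true
[1.1] NOT true = false
[1.2.2.1] true AND true = true
[1.2.2] NOT true = false
[1.2] false AND false = false
[1.3] exactly-one(false, true) = true
[1] false OR false OR true = true
[2.1.1.1.1.1.1] true OR false = true
[2.1.1.1.1.1] NOT true = false
[2.1.1.1.1] NOT false = true
[2.1.1.1] NOT true = false
[2.1.1.2] true OR true = true
[2.1.1] false → true (antecedent false ⇒ implication holds) = true
[2.1.2.1.1.1] false → false (antecedent false ⇒ implication holds) = true
[2.1.2.1.1.2] true AND true = true
[2.1.2.1.1] exactly-one(true, true) = false
[2.1.2.1] NOT false = true
[2.1.2] NOT true = false
[2.1] exactly-one(true, false) = true
[2] NOT true = false
[root] exactly-one(true, false) = true
Overall: true → allowed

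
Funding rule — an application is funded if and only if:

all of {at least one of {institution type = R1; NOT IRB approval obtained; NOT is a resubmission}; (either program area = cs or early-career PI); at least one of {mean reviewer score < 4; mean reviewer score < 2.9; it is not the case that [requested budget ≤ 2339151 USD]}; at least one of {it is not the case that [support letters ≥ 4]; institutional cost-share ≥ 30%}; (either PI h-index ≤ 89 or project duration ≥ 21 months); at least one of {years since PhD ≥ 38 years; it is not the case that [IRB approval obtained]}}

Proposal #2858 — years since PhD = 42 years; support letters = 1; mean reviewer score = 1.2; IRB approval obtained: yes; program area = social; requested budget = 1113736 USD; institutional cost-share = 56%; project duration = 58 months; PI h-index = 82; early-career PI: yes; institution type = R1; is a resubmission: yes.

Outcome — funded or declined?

Atomic conditions:
  institution type = R1: R1 == R1 is true
  NOT IRB approval obtained: yes → false
  NOT is a resubmission: yes → false
  program area = cs: social == cs is false
  early-career PI: yes → true
  mean reviewer score < 4: 1.2 < 4 is true
  mean reviewer score < 2.9: 1.2 < 2.9 is true
  requested budget ≤ 2339151 USD: 1113736 ≤ 2339151 is true
  support letters ≥ 4: 1 ≥ 4 is false
  institutional cost-share ≥ 30%: 56 ≥ 30 is true
  PI h-index ≤ 89: 82 ≤ 89 is true
  project duration ≥ 21 months: 58 ≥ 21 is true
  years since PhD ≥ 38 years: 42 ≥ 38 is true
  IRB approval obtained: yes → true
Combine:
[1] true OR false OR false = true
[2] false OR true = true
[3.3] NOT true = false
[3] true OR true OR false = true
[4.1] NOT false = true
[4] true OR true = true
[5] true OR true = true
[6.2] NOT true = false
[6] true OR false = true
[root] true AND true AND true AND true AND true AND true = true
Overall: true → funded

Funded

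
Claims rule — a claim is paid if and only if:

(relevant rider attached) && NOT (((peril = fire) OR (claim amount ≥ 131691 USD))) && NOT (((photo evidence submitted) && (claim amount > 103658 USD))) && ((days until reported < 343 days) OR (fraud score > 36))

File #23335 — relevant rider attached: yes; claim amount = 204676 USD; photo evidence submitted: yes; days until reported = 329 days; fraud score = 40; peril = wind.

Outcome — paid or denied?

Denied

Atomic conditions:
  relevant rider attached: yes → true
  peril = fire: wind == fire is false
  claim amount ≥ 131691 USD: 204676 ≥ 131691 is true
  photo evidence submitted: yes → true
  claim amount > 103658 USD: 204676 > 103658 is true
  days until reported < 343 days: 329 < 343 is true
  fraud score > 36: 40 > 36 is true
Combine:
[2.1] false OR true = true
[2] NOT true = false
[3.1] true AND true = true
[3] NOT true = false
[4] true OR true = true
[root] true AND false AND false AND true = false
Overall: false → denied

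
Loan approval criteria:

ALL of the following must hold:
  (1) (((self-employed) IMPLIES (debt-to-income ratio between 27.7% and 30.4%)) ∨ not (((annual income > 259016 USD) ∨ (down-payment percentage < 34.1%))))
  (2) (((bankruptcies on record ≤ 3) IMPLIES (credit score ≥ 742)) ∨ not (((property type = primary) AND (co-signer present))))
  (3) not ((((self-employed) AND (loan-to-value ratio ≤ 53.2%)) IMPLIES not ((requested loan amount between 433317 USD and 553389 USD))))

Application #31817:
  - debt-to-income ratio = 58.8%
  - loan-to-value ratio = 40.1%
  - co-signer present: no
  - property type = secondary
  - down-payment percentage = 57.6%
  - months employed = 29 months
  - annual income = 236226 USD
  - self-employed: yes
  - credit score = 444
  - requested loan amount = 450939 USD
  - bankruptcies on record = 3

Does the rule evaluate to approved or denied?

Atomic conditions:
  self-employed: yes → true
  debt-to-income ratio between 27.7% and 30.4%: 58.8 in [27.7, 30.4] is false
  annual income > 259016 USD: 236226 > 259016 is false
  down-payment percentage < 34.1%: 57.6 < 34.1 is false
  bankruptcies on record ≤ 3: 3 ≤ 3 is true
  credit score ≥ 742: 444 ≥ 742 is false
  property type = primary: secondary == primary is false
  co-signer present: no → false
  loan-to-value ratio ≤ 53.2%: 40.1 ≤ 53.2 is true
  requested loan amount between 433317 USD and 553389 USD: 450939 in [433317, 553389] is true
Combine:
[1.1] true → false = false
[1.2.1] false OR false = false
[1.2] NOT false = true
[1] false OR true = true
[2.1] true → false = false
[2.2.1] false AND false = false
[2.2] NOT false = true
[2] false OR true = true
[3.1.1] true AND true = true
[3.1.2] NOT true = false
[3.1] true → false = false
[3] NOT false = true
[root] true AND true AND true = true
Overall: true → approved

Approved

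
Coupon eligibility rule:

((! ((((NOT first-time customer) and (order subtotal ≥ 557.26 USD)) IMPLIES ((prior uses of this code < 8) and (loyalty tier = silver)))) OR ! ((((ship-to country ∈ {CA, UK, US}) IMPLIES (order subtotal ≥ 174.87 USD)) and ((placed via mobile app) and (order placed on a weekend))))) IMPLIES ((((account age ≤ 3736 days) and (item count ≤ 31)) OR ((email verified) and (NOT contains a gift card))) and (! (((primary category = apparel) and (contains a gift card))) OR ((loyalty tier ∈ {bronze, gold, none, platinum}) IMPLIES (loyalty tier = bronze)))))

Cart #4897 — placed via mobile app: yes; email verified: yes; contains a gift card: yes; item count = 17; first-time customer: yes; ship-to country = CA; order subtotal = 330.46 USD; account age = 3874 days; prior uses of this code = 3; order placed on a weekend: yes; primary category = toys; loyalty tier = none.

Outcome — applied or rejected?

Applied

Atomic conditions:
  NOT first-time customer: yes → false
  order subtotal ≥ 557.26 USD: 330.46 ≥ 557.26 is false
  prior uses of this code < 8: 3 < 8 is true
  loyalty tier = silver: none == silver is false
  ship-to country ∈ {CA, UK, US}: CA is in the set → true
  order subtotal ≥ 174.87 USD: 330.46 ≥ 174.87 is true
  placed via mobile app: yes → true
  order placed on a weekend: yes → true
  account age ≤ 3736 days: 3874 ≤ 3736 is false
  item count ≤ 31: 17 ≤ 31 is true
  email verified: yes → true
  NOT contains a gift card: yes → false
  primary category = apparel: toys == apparel is false
  contains a gift card: yes → true
  loyalty tier ∈ {bronze, gold, none, platinum}: none is in the set → true
  loyalty tier = bronze: none == bronze is false
Combine:
[1.1.1.1] false AND false = false
[1.1.1.2] true AND false = false
[1.1.1] false → false (antecedent false ⇒ implication holds) = true
[1.1] NOT true = false
[1.2.1.1] true → true = true
[1.2.1.2] true AND true = true
[1.2.1] true AND true = true
[1.2] NOT true = false
[1] false OR false = false
[2.1.1] false AND true = false
[2.1.2] true AND false = false
[2.1] false OR false = false
[2.2.1.1] false AND true = false
[2.2.1] NOT false = true
[2.2.2] true → false = false
[2.2] true OR false = true
[2] false AND true = false
[root] false → false (antecedent false ⇒ implication holds) = true
Overall: true → applied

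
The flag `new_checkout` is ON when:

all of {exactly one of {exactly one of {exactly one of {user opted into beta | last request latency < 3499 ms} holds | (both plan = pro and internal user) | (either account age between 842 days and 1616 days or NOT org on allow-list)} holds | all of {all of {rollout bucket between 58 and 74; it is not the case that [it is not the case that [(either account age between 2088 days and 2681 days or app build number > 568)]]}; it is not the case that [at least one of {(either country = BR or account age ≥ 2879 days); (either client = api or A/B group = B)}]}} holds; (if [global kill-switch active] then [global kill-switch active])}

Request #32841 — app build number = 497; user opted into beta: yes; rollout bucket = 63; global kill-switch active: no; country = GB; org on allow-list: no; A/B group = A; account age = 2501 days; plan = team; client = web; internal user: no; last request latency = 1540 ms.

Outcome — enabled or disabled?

Atomic conditions:
  user opted into beta: yes → true
  last request latency < 3499 ms: 1540 < 3499 is true
  plan = pro: team == pro is false
  internal user: no → false
  account age between 842 days and 1616 days: 2501 in [842, 1616] is false
  NOT org on allow-list: no → true
  rollout bucket between 58 and 74: 63 in [58, 74] is true
  account age between 2088 days and 2681 days: 2501 in [2088, 2681] is true
  app build number > 568: 497 > 568 is false
  country = BR: GB == BR is false
  account age ≥ 2879 days: 2501 ≥ 2879 is false
  client = api: web == api is false
  A/B group = B: A == B is false
  global kill-switch active: no → false
Combine:
[1.1.1] exactly-one(true, true) = false
[1.1.2] false AND false = false
[1.1.3] false OR true = true
[1.1] exactly-one(false, false, true) = true
[1.2.1.2.1.1] true OR false = true
[1.2.1.2.1] NOT true = false
[1.2.1.2] NOT false = true
[1.2.1] true AND true = true
[1.2.2.1.1] false OR false = false
[1.2.2.1.2] false OR false = false
[1.2.2.1] false OR false = false
[1.2.2] NOT false = true
[1.2] true AND true = true
[1] exactly-one(true, true) = false
[2] false → false (antecedent false ⇒ implication holds) = true
[root] false AND true = false
Overall: false → disabled

Disabled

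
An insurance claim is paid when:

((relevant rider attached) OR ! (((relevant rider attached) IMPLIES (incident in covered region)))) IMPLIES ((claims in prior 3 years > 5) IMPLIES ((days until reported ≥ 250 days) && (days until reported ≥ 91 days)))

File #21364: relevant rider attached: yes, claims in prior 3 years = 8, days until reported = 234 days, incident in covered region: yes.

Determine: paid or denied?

Denied

Atomic conditions:
  relevant rider attached: yes → true
  incident in covered region: yes → true
  claims in prior 3 years > 5: 8 > 5 is true
  days until reported ≥ 250 days: 234 ≥ 250 is false
  days until reported ≥ 91 days: 234 ≥ 91 is true
Combine:
[1.2.1] true → true = true
[1.2] NOT true = false
[1] true OR false = true
[2.2] false AND true = false
[2] true → false = false
[root] true → false = false
Overall: false → denied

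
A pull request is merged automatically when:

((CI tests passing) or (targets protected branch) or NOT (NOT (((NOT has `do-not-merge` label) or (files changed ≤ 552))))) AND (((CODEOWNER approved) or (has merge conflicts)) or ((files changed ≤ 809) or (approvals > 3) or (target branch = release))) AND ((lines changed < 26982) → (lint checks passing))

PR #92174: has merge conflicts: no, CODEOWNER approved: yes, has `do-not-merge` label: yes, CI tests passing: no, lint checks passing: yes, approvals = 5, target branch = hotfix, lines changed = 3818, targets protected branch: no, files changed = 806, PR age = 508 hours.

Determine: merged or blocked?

Blocked

Atomic conditions:
  CI tests passing: no → false
  targets protected branch: no → false
  NOT has `do-not-merge` label: yes → false
  files changed ≤ 552: 806 ≤ 552 is false
  CODEOWNER approved: yes → true
  has merge conflicts: no → false
  files changed ≤ 809: 806 ≤ 809 is true
  approvals > 3: 5 > 3 is true
  target branch = release: hotfix == release is false
  lines changed < 26982: 3818 < 26982 is true
  lint checks passing: yes → true
Combine:
[1.3.1.1] false OR false = false
[1.3.1] NOT false = true
[1.3] NOT true = false
[1] false OR false OR false = false
[2.1] true OR false = true
[2.2] true OR true OR false = true
[2] true OR true = true
[3] true → true = true
[root] false AND true AND true = false
Overall: false → blocked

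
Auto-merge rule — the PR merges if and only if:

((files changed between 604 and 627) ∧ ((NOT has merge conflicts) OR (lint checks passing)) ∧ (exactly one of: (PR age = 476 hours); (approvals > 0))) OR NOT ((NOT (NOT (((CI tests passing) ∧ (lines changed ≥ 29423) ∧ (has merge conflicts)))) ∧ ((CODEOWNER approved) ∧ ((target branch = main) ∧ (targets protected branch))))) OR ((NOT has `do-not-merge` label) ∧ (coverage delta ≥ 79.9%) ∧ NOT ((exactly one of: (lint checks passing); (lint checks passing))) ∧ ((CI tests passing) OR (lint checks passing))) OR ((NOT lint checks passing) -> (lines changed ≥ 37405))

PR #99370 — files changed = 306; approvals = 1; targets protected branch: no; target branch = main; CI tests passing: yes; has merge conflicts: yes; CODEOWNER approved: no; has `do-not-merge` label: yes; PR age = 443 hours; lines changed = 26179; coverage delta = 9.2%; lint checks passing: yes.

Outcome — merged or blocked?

Merged

Atomic conditions:
  files changed between 604 and 627: 306 in [604, 627] is false
  NOT has merge conflicts: yes → false
  lint checks passing: yes → true
  PR age = 476 hours: 443 == 476 is false
  approvals > 0: 1 > 0 is true
  CI tests passing: yes → true
  lines changed ≥ 29423: 26179 ≥ 29423 is false
  has merge conflicts: yes → true
  CODEOWNER approved: no → false
  target branch = main: main == main is true
  targets protected branch: no → false
  NOT has `do-not-merge` label: yes → false
  coverage delta ≥ 79.9%: 9.2 ≥ 79.9 is false
  NOT lint checks passing: yes → false
  lines changed ≥ 37405: 26179 ≥ 37405 is false
Combine:
[1.2] false OR true = true
[1.3] exactly-one(false, true) = true
[1] false AND true AND true = false
[2.1.1.1.1] true AND false AND true = false
[2.1.1.1] NOT false = true
[2.1.1] NOT true = false
[2.1.2.2] true AND false = false
[2.1.2] false AND false = false
[2.1] false AND false = false
[2] NOT false = true
[3.3.1] exactly-one(true, true) = false
[3.3] NOT false = true
[3.4] true OR true = true
[3] false AND false AND true AND true = false
[4] false → false (antecedent false ⇒ implication holds) = true
[root] false OR true OR false OR true = true
Overall: true → merged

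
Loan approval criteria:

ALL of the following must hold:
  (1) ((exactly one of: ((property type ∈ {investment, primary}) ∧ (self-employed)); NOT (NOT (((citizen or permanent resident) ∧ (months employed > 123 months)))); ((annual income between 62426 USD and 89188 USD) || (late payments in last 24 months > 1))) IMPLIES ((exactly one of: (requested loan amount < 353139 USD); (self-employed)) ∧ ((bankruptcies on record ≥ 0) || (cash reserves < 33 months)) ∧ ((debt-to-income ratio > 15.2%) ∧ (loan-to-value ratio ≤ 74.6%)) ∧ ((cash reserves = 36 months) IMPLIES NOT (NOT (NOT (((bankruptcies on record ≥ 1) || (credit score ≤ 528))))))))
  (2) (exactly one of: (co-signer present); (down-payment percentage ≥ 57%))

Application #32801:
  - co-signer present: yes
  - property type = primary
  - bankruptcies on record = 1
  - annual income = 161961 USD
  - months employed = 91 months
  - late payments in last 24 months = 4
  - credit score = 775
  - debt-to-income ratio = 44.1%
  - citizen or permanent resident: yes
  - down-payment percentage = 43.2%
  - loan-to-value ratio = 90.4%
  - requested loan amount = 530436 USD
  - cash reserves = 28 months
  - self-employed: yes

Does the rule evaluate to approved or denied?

Atomic conditions:
  property type ∈ {investment, primary}: primary is in the set → true
  self-employed: yes → true
  citizen or permanent resident: yes → true
  months employed > 123 months: 91 > 123 is false
  annual income between 62426 USD and 89188 USD: 161961 in [62426, 89188] is false
  late payments in last 24 months > 1: 4 > 1 is true
  requested loan amount < 353139 USD: 530436 < 353139 is false
  bankruptcies on record ≥ 0: 1 ≥ 0 is true
  cash reserves < 33 months: 28 < 33 is true
  debt-to-income ratio > 15.2%: 44.1 > 15.2 is true
  loan-to-value ratio ≤ 74.6%: 90.4 ≤ 74.6 is false
  cash reserves = 36 months: 28 == 36 is false
  bankruptcies on record ≥ 1: 1 ≥ 1 is true
  credit score ≤ 528: 775 ≤ 528 is false
  co-signer present: yes → true
  down-payment percentage ≥ 57%: 43.2 ≥ 57 is false
Combine:
[1.1.1] true AND true = true
[1.1.2.1.1] true AND false = false
[1.1.2.1] NOT false = true
[1.1.2] NOT true = false
[1.1.3] false OR true = true
[1.1] exactly-one(true, false, true) = false
[1.2.1] exactly-one(false, true) = true
[1.2.2] true OR true = true
[1.2.3] true AND false = false
[1.2.4.2.1.1.1] true OR false = true
[1.2.4.2.1.1] NOT true = false
[1.2.4.2.1] NOT false = true
[1.2.4.2] NOT true = false
[1.2.4] false → false (antecedent false ⇒ implication holds) = true
[1.2] true AND true AND false AND true = false
[1] false → false (antecedent false ⇒ implication holds) = true
[2] exactly-one(true, false) = true
[root] true AND true = true
Overall: true → approved

Approved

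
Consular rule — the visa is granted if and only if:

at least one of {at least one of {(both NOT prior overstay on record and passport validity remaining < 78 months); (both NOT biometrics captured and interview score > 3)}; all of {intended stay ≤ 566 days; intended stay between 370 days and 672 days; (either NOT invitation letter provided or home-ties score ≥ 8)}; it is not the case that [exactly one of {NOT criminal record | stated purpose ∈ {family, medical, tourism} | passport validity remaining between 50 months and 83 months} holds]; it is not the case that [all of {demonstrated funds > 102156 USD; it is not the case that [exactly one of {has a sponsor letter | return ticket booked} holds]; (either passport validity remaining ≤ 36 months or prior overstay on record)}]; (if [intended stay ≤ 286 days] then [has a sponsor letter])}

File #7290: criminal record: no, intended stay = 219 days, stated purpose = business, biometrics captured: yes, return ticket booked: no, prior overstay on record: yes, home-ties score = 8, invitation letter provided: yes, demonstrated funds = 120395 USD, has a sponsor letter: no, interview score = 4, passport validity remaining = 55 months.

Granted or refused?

Granted

Atomic conditions:
  NOT prior overstay on record: yes → false
  passport validity remaining < 78 months: 55 < 78 is true
  NOT biometrics captured: yes → false
  interview score > 3: 4 > 3 is true
  intended stay ≤ 566 days: 219 ≤ 566 is true
  intended stay between 370 days and 672 days: 219 in [370, 672] is false
  NOT invitation letter provided: yes → false
  home-ties score ≥ 8: 8 ≥ 8 is true
  NOT criminal record: no → true
  stated purpose ∈ {family, medical, tourism}: business is not in the set → false
  passport validity remaining between 50 months and 83 months: 55 in [50, 83] is true
  demonstrated funds > 102156 USD: 120395 > 102156 is true
  has a sponsor letter: no → false
  return ticket booked: no → false
  passport validity remaining ≤ 36 months: 55 ≤ 36 is false
  prior overstay on record: yes → true
  intended stay ≤ 286 days: 219 ≤ 286 is true
Combine:
[1.1] false AND true = false
[1.2] false AND true = false
[1] false OR false = false
[2.3] false OR true = true
[2] true AND false AND true = false
[3.1] exactly-one(true, false, true) = false
[3] NOT false = true
[4.1.2.1] exactly-one(false, false) = false
[4.1.2] NOT false = true
[4.1.3] false OR true = true
[4.1] true AND true AND true = true
[4] NOT true = false
[5] true → false = false
[root] false OR false OR true OR false OR false = true
Overall: true → granted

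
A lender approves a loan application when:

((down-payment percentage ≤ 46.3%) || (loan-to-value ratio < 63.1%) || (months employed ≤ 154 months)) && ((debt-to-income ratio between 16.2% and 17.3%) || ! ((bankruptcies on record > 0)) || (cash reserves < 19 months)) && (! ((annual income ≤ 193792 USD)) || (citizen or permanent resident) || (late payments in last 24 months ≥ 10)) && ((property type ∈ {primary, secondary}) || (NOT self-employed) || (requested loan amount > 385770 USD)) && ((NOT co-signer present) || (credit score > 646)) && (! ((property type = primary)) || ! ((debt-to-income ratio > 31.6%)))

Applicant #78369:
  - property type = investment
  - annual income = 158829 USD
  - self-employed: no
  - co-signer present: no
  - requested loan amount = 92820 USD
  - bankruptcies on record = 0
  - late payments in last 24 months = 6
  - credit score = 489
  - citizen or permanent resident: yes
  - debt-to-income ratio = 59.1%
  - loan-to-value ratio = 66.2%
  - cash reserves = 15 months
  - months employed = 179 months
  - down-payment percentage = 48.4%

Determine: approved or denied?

Atomic conditions:
  down-payment percentage ≤ 46.3%: 48.4 ≤ 46.3 is false
  loan-to-value ratio < 63.1%: 66.2 < 63.1 is false
  months employed ≤ 154 months: 179 ≤ 154 is false
  debt-to-income ratio between 16.2% and 17.3%: 59.1 in [16.2, 17.3] is false
  bankruptcies on record > 0: 0 > 0 is false
  cash reserves < 19 months: 15 < 19 is true
  annual income ≤ 193792 USD: 158829 ≤ 193792 is true
  citizen or permanent resident: yes → true
  late payments in last 24 months ≥ 10: 6 ≥ 10 is false
  property type ∈ {primary, secondary}: investment is not in the set → false
  NOT self-employed: no → true
  requested loan amount > 385770 USD: 92820 > 385770 is false
  NOT co-signer present: no → true
  credit score > 646: 489 > 646 is false
  property type = primary: investment == primary is false
  debt-to-income ratio > 31.6%: 59.1 > 31.6 is true
Combine:
[1] false OR false OR false = false
[2.2] NOT false = true
[2] false OR true OR true = true
[3.1] NOT true = false
[3] false OR true OR false = true
[4] false OR true OR false = true
[5] true OR false = true
[6.1] NOT false = true
[6.2] NOT true = false
[6] true OR false = true
[root] false AND true AND true AND true AND true AND true = false
Overall: false → denied

Denied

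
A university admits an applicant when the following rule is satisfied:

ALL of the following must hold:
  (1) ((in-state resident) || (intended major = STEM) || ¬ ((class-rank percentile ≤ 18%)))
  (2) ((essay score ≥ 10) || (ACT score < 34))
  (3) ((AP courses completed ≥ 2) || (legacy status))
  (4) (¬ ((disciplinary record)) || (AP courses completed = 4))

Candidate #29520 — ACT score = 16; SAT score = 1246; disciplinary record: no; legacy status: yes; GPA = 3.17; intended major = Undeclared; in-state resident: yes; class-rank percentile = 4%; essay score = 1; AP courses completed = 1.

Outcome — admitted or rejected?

Atomic conditions:
  in-state resident: yes → true
  intended major = STEM: Undeclared == STEM is false
  class-rank percentile ≤ 18%: 4 ≤ 18 is true
  essay score ≥ 10: 1 ≥ 10 is false
  ACT score < 34: 16 < 34 is true
  AP courses completed ≥ 2: 1 ≥ 2 is false
  legacy status: yes → true
  disciplinary record: no → false
  AP courses completed = 4: 1 == 4 is false
Combine:
[1.3] NOT true = false
[1] true OR false OR false = true
[2] false OR true = true
[3] false OR true = true
[4.1] NOT false = true
[4] true OR false = true
[root] true AND true AND true AND true = true
Overall: true → admitted

Admitted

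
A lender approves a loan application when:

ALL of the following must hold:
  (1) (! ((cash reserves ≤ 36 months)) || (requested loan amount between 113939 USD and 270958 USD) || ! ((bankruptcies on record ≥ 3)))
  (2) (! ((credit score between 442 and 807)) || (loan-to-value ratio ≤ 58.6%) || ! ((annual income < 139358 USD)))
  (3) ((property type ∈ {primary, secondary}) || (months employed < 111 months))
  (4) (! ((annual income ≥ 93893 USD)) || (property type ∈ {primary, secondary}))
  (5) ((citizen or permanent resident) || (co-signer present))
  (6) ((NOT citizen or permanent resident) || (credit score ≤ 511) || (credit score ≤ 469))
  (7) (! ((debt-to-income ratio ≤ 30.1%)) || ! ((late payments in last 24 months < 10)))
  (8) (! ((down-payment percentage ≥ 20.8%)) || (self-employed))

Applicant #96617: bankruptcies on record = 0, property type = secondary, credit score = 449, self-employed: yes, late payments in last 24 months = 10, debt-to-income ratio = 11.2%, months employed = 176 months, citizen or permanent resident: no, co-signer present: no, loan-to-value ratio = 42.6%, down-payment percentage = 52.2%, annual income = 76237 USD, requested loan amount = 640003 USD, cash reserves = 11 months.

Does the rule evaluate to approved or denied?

Denied

Atomic conditions:
  cash reserves ≤ 36 months: 11 ≤ 36 is true
  requested loan amount between 113939 USD and 270958 USD: 640003 in [113939, 270958] is false
  bankruptcies on record ≥ 3: 0 ≥ 3 is false
  credit score between 442 and 807: 449 in [442, 807] is true
  loan-to-value ratio ≤ 58.6%: 42.6 ≤ 58.6 is true
  annual income < 139358 USD: 76237 < 139358 is true
  property type ∈ {primary, secondary}: secondary is in the set → true
  months employed < 111 months: 176 < 111 is false
  annual income ≥ 93893 USD: 76237 ≥ 93893 is false
  citizen or permanent resident: no → false
  co-signer present: no → false
  NOT citizen or permanent resident: no → true
  credit score ≤ 511: 449 ≤ 511 is true
  credit score ≤ 469: 449 ≤ 469 is true
  debt-to-income ratio ≤ 30.1%: 11.2 ≤ 30.1 is true
  late payments in last 24 months < 10: 10 < 10 is false
  down-payment percentage ≥ 20.8%: 52.2 ≥ 20.8 is true
  self-employed: yes → true
Combine:
[1.1] NOT true = false
[1.3] NOT false = true
[1] false OR false OR true = true
[2.1] NOT true = false
[2.3] NOT true = false
[2] false OR true OR false = true
[3] true OR false = true
[4.1] NOT false = true
[4] true OR true = true
[5] false OR false = false
[6] true OR true OR true = true
[7.1] NOT true = false
[7.2] NOT false = true
[7] false OR true = true
[8.1] NOT true = false
[8] false OR true = true
[root] true AND true AND true AND true AND false AND true AND true AND true = false
Overall: false → denied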